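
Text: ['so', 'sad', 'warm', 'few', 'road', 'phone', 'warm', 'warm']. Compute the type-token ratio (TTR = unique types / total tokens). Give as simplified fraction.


Tokens: 8
Unique types: ('few', 'phone', 'road', 'sad', 'so', 'warm') = 6
TTR = 6/8
Simplify: divide both by 2 -> 3/4
TTR = 3/4

3/4


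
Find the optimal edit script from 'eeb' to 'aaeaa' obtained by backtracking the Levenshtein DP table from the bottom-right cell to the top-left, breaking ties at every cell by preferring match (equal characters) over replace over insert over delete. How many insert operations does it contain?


Edit distance = 4. Backtracking from cell (3, 5) with preference match > replace > insert > delete,
then listing the resulting alignment 'eeb' -> 'aaeaa' left to right:
  Step 1: insert 'a' [insertion #1]
  Step 2: insert 'a' [insertion #2]
  Step 3: keep 'e'
  Step 4: replace e->a
  Step 5: replace b->a
Total insertions: 2

2


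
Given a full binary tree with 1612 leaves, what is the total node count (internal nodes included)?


Leaf nodes (terminals): 1612
Internal nodes = n - 1 = 1612 - 1 = 1611
Total = leaves + internal = 1612 + 1611 = 3223

3223


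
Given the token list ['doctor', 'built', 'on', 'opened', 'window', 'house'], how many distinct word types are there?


Listing all tokens and tracking unique types:
  Token 1: 'doctor' -> NEW (unique so far: 1)
  Token 2: 'built' -> NEW (unique so far: 2)
  Token 3: 'on' -> NEW (unique so far: 3)
  Token 4: 'opened' -> NEW (unique so far: 4)
  Token 5: 'window' -> NEW (unique so far: 5)
  Token 6: 'house' -> NEW (unique so far: 6)
Unique types: ('built', 'doctor', 'house', 'on', 'opened', 'window')
Vocabulary size: 6

6


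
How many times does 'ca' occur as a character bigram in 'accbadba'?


Scanning 'accbadba' for bigram 'ca':
  Position 0: 'ac' -> no
  Position 1: 'cc' -> no
  Position 2: 'cb' -> no
  Position 3: 'ba' -> no
  Position 4: 'ad' -> no
  Position 5: 'db' -> no
  Position 6: 'ba' -> no
Total matches: 0

0


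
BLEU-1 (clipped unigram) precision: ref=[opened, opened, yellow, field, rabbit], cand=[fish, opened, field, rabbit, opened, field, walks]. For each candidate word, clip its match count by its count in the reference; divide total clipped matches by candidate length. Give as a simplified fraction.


Reference word counts: {'field': 1, 'opened': 2, 'rabbit': 1, 'yellow': 1}
Checking each candidate word (with clipping):
  'fish' -> not in reference -> no match (matches: 0)
  'opened' -> in reference (ref count 2, used 1/2) -> match (matches: 1)
  'field' -> in reference (ref count 1, used 1/1) -> match (matches: 2)
  'rabbit' -> in reference (ref count 1, used 1/1) -> match (matches: 3)
  'opened' -> in reference (ref count 2, used 2/2) -> match (matches: 4)
  'field' -> ref count 1 already used up (1/1) -> clipped, no match (matches: 4)
  'walks' -> not in reference -> no match (matches: 4)
Clipped matches: 4, Candidate length: 7
Precision = 4/7

4/7


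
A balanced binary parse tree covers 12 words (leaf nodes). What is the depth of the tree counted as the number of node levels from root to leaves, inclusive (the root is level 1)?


In a balanced binary tree with n leaves the deepest leaf is ceil(log2(n)) edges below the root,
so counting node levels inclusive of root and leaves gives ceil(log2(n)) + 1 levels.
log2(12) = 3.5850
ceil(3.5850) = 4
levels = 4 + 1 = 5

5


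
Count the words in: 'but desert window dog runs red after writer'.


Counting words by splitting on spaces:
  Word 1: 'but'
  Word 2: 'desert'
  Word 3: 'window'
  Word 4: 'dog'
  Word 5: 'runs'
  Word 6: 'red'
  Word 7: 'after'
  Word 8: 'writer'
Total words: 8

8


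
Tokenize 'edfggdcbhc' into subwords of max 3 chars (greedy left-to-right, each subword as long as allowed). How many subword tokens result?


'edfggdcbhc' has 10 characters.
Chunking with max size 3:
  Chunk 1: 'edf' (positions 0-2)
  Chunk 2: 'ggd' (positions 3-5)
  Chunk 3: 'cbh' (positions 6-8)
  Chunk 4: 'c' (positions 9-9)
Total chunks: ceil(10 / 3) = 4

4


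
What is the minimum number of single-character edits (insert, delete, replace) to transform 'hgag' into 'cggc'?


Building DP table for s1='hgag' (len 4) and s2='cggc' (len 4):
       c  g  g  c
    0  1  2  3  4
  h 1  1  2  3  4
  g 2  2  1  2  3
  a 3  3  2  2  3
  g 4  4  3  2  3
Edit distance = dp[4][4] = 3

3


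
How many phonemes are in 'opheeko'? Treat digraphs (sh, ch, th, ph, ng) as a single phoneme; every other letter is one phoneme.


Parsing 'opheeko' greedily, digraphs first:
  'o' -> vowel phoneme (phonemes so far: 1)
  'ph' -> digraph (1 consonant phoneme) (phonemes so far: 2)
  'e' -> vowel phoneme (phonemes so far: 3)
  'e' -> vowel phoneme (phonemes so far: 4)
  'k' -> consonant phoneme (phonemes so far: 5)
  'o' -> vowel phoneme (phonemes so far: 6)
Total phonemes: 6

6


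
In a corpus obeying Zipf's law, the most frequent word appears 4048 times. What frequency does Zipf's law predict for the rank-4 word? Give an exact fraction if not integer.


Zipf's law: freq(rank) = f1 / rank
f1 = 4048, rank = 4
freq = 4048 / 4
= 1012

1012


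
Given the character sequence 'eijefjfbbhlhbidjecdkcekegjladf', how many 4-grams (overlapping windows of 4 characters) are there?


String 'eijefjfbbhlhbidjecdkcekegjladf' has length L = 30.
Number of overlapping n-grams = L - n + 1
Substituting: 30 - 4 + 1 = 27

27


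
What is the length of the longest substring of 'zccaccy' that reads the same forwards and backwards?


Scanning 'zccaccy' for palindromic substrings.
Substring at positions 1-5: 'ccacc'.
Check: reverse('ccacc') = 'ccacc' -> palindrome confirmed.
Neighbouring characters ('z' / 'y') break symmetry, so it cannot extend further.
No longer palindromic substring exists; longest length = 5

5


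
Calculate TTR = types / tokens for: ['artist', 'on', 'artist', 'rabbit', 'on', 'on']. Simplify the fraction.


Tokens: 6
Unique types: ('artist', 'on', 'rabbit') = 3
TTR = 3/6
Simplify: divide both by 3 -> 1/2
TTR = 1/2

1/2


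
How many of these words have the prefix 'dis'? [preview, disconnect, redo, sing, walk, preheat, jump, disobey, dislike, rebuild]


Checking each word for prefix 'dis':
  'preview' -> no (count: 0)
  'disconnect' -> YES, starts with 'dis' (count: 1)
  'redo' -> no (count: 1)
  'sing' -> no (count: 1)
  'walk' -> no (count: 1)
  'preheat' -> no (count: 1)
  'jump' -> no (count: 1)
  'disobey' -> YES, starts with 'dis' (count: 2)
  'dislike' -> YES, starts with 'dis' (count: 3)
  'rebuild' -> no (count: 3)
Total with prefix 'dis': 3

3


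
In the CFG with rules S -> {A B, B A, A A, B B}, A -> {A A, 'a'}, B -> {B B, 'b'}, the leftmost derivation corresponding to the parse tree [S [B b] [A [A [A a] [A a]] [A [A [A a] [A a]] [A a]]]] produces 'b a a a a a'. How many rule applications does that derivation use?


Every bracketed nonterminal node [X ...] in the tree is produced by exactly one rule application.
Reading the tree off as a leftmost derivation:
  Step 1: S  =>  B A   (applied S -> B A)
  Step 2: B A  =>  b A   (applied B -> b)
  Step 3: b A  =>  b A A   (applied A -> A A)
  Step 4: b A A  =>  b A A A   (applied A -> A A)
  Step 5: b A A A  =>  b a A A   (applied A -> a)
  Step 6: b a A A  =>  b a a A   (applied A -> a)
  Step 7: b a a A  =>  b a a A A   (applied A -> A A)
  Step 8: b a a A A  =>  b a a A A A   (applied A -> A A)
  Step 9: b a a A A A  =>  b a a a A A   (applied A -> a)
  Step 10: b a a a A A  =>  b a a a a A   (applied A -> a)
  Step 11: b a a a a A  =>  b a a a a a   (applied A -> a)
Final yield: b a a a a a
Total rewrite steps: 11

11


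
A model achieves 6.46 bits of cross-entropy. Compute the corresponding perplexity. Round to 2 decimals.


Perplexity formula: PP = 2^H
H = 6.46
PP = 2^6.46
Decompose: 2^6.46 = 2^6 * 2^0.46
2^6 = 64, 2^0.46 ~ 1.3755418
PP ~ 64 * 1.3755418 = 88.0346752
Rounded to 2 decimals: 88.03

88.03


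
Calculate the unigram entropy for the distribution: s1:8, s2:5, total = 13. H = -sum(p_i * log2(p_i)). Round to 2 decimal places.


Computing entropy H = -sum(p_i * log2(p_i)):
  s1: p = 8/13 = 0.6154, -p*log2(p) = 0.4310
  s2: p = 5/13 = 0.3846, -p*log2(p) = 0.5302
H = sum of terms = 0.9612
Rounded to 2 decimals: 0.96

0.96


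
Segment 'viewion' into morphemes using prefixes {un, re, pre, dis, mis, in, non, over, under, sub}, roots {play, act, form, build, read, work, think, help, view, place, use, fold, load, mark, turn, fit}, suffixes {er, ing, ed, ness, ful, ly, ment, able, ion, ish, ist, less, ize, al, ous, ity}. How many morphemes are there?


Segmenting 'viewion' against the inventory:
  'view' -> root (morpheme 1)
  'ion' -> suffix (morpheme 2)
Total morphemes: 2

2


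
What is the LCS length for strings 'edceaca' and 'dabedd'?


DP table for LCS of 'edceaca' and 'dabedd':
       d  a  b  e  d  d
    0  0  0  0  0  0  0
  e 0  0  0  0  1  1  1
  d 0  1  1  1  1  2  2
  c 0  1  1  1  1  2  2
  e 0  1  1  1  2  2  2
  a 0  1  2  2  2  2  2
  c 0  1  2  2  2  2  2
  a 0  1  2  2  2  2  2
LCS: 'ed'
LCS length = 2

2


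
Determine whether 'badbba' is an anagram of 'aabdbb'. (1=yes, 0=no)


Sort characters of 'badbba': 'aabbbd'
Sort characters of 'aabdbb': 'aabbbd'
Sorted forms match -> they ARE anagrams
Result: 1

1


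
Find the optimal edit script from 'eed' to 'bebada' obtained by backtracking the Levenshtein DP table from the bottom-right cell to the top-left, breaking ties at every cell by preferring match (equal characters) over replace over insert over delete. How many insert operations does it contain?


Edit distance = 4. Backtracking from cell (3, 6) with preference match > replace > insert > delete,
then listing the resulting alignment 'eed' -> 'bebada' left to right:
  Step 1: insert 'b' [insertion #1]
  Step 2: keep 'e'
  Step 3: insert 'b' [insertion #2]
  Step 4: replace e->a
  Step 5: keep 'd'
  Step 6: insert 'a' [insertion #3]
Total insertions: 3

3


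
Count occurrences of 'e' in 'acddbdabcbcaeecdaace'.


Scanning 'acddbdabcbcaeecdaace' for 'e':
  Position 12: 'e' -> MATCH (count: 1)
  Position 13: 'e' -> MATCH (count: 2)
  Position 19: 'e' -> MATCH (count: 3)
Total occurrences of 'e': 3

3


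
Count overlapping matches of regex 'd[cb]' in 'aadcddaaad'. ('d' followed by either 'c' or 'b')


Pattern: d[cb] means 'd' followed by either 'c' or 'b'.
Scanning 'aadcddaaad' position-by-position:
  Pos 0: window 'aa' -> no
  Pos 1: window 'ad' -> no
  Pos 2: window 'dc' -> MATCH
  Pos 3: window 'cd' -> no
  Pos 4: window 'dd' -> no
  Pos 5: window 'da' -> no
  Pos 6: window 'aa' -> no
  Pos 7: window 'aa' -> no
  Pos 8: window 'ad' -> no
  Pos 9: window 'd' -> no
Total matches: 1

1


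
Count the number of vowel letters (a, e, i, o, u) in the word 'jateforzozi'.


Scanning each character of 'jateforzozi':
  Position 1: 'j' -> consonant (running count: 0)
  Position 2: 'a' -> vowel (running count: 1)
  Position 3: 't' -> consonant (running count: 1)
  Position 4: 'e' -> vowel (running count: 2)
  Position 5: 'f' -> consonant (running count: 2)
  Position 6: 'o' -> vowel (running count: 3)
  Position 7: 'r' -> consonant (running count: 3)
  Position 8: 'z' -> consonant (running count: 3)
  Position 9: 'o' -> vowel (running count: 4)
  Position 10: 'z' -> consonant (running count: 4)
  Position 11: 'i' -> vowel (running count: 5)
Total vowels: 5

5


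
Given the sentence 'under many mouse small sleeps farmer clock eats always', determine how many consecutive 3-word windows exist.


Word trigrams from [9] words:
  Trigram 1: (under many mouse)
  Trigram 2: (many mouse small)
  Trigram 3: (mouse small sleeps)
  Trigram 4: (small sleeps farmer)
  Trigram 5: (sleeps farmer clock)
  Trigram 6: (farmer clock eats)
  Trigram 7: (clock eats always)
Total word trigrams: 9 - 2 = 7

7


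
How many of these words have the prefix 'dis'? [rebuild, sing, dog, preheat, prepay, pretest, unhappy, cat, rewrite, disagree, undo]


Checking each word for prefix 'dis':
  'rebuild' -> no (count: 0)
  'sing' -> no (count: 0)
  'dog' -> no (count: 0)
  'preheat' -> no (count: 0)
  'prepay' -> no (count: 0)
  'pretest' -> no (count: 0)
  'unhappy' -> no (count: 0)
  'cat' -> no (count: 0)
  'rewrite' -> no (count: 0)
  'disagree' -> YES, starts with 'dis' (count: 1)
  'undo' -> no (count: 1)
Total with prefix 'dis': 1

1


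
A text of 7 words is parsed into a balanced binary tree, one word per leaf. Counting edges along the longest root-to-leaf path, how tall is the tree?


In a balanced binary tree with n leaves the deepest leaf is ceil(log2(n)) edges below the root.
log2(7) = 2.8074
ceil(2.8074) = 3
height (edges) = 3

3


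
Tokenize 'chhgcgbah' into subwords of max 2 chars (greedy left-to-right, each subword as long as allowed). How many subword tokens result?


'chhgcgbah' has 9 characters.
Chunking with max size 2:
  Chunk 1: 'ch' (positions 0-1)
  Chunk 2: 'hg' (positions 2-3)
  Chunk 3: 'cg' (positions 4-5)
  Chunk 4: 'ba' (positions 6-7)
  Chunk 5: 'h' (positions 8-8)
Total chunks: ceil(9 / 2) = 5

5


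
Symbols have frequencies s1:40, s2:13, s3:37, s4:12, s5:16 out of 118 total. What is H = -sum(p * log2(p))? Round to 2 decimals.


Computing entropy H = -sum(p_i * log2(p_i)):
  s1: p = 40/118 = 0.3390, -p*log2(p) = 0.5291
  s2: p = 13/118 = 0.1102, -p*log2(p) = 0.3506
  s3: p = 37/118 = 0.3136, -p*log2(p) = 0.5246
  s4: p = 12/118 = 0.1017, -p*log2(p) = 0.3354
  s5: p = 16/118 = 0.1356, -p*log2(p) = 0.3909
H = sum of terms = 2.1306
Rounded to 2 decimals: 2.13

2.13


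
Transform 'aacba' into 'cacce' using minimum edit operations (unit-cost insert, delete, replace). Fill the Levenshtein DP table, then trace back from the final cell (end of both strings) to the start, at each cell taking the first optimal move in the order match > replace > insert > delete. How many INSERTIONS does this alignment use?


Edit distance = 3. Backtracking from cell (5, 5) with preference match > replace > insert > delete,
then listing the resulting alignment 'aacba' -> 'cacce' left to right:
  Step 1: replace a->c
  Step 2: keep 'a'
  Step 3: keep 'c'
  Step 4: replace b->c
  Step 5: replace a->e
Total insertions: 0

0


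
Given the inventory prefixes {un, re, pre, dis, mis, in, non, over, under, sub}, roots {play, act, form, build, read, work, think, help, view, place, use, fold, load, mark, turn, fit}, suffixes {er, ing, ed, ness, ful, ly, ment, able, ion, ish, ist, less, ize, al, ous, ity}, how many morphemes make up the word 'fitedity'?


Segmenting 'fitedity' against the inventory:
  'fit' -> root (morpheme 1)
  'ed' -> suffix (morpheme 2)
  'ity' -> suffix (morpheme 3)
Total morphemes: 3

3


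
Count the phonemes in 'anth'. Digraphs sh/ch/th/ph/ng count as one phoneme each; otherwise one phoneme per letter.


Parsing 'anth' greedily, digraphs first:
  'a' -> vowel phoneme (phonemes so far: 1)
  'n' -> consonant phoneme (phonemes so far: 2)
  'th' -> digraph (1 consonant phoneme) (phonemes so far: 3)
Total phonemes: 3

3


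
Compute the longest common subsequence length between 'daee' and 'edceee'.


DP table for LCS of 'daee' and 'edceee':
       e  d  c  e  e  e
    0  0  0  0  0  0  0
  d 0  0  1  1  1  1  1
  a 0  0  1  1  1  1  1
  e 0  1  1  1  2  2  2
  e 0  1  1  1  2  3  3
LCS: 'dee'
LCS length = 3

3


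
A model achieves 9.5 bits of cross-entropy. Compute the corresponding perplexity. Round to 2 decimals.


Perplexity formula: PP = 2^H
H = 9.5
PP = 2^9.5
Decompose: 2^9.5 = 2^9 * 2^0.5 = 2^9 * sqrt(2)
2^9 = 512, sqrt(2) ~ 1.4142136
PP ~ 512 * 1.4142136 = 724.0773632
Rounded to 2 decimals: 724.08

724.08


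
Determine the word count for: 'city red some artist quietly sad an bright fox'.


Counting words by splitting on spaces:
  Word 1: 'city'
  Word 2: 'red'
  Word 3: 'some'
  Word 4: 'artist'
  Word 5: 'quietly'
  Word 6: 'sad'
  Word 7: 'an'
  Word 8: 'bright'
  Word 9: 'fox'
Total words: 9

9


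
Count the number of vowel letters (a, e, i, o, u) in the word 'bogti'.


Scanning each character of 'bogti':
  Position 1: 'b' -> consonant (running count: 0)
  Position 2: 'o' -> vowel (running count: 1)
  Position 3: 'g' -> consonant (running count: 1)
  Position 4: 't' -> consonant (running count: 1)
  Position 5: 'i' -> vowel (running count: 2)
Total vowels: 2

2


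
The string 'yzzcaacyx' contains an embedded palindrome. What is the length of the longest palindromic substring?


Scanning 'yzzcaacyx' for palindromic substrings.
Substring at positions 3-6: 'caac'.
Check: reverse('caac') = 'caac' -> palindrome confirmed.
Neighbouring characters ('z' / 'y') break symmetry, so it cannot extend further.
No longer palindromic substring exists; longest length = 4

4


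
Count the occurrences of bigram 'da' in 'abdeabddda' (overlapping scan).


Scanning 'abdeabddda' for bigram 'da':
  Position 0: 'ab' -> no
  Position 1: 'bd' -> no
  Position 2: 'de' -> no
  Position 3: 'ea' -> no
  Position 4: 'ab' -> no
  Position 5: 'bd' -> no
  Position 6: 'dd' -> no
  Position 7: 'dd' -> no
  Position 8: 'da' -> MATCH
Total matches: 1

1


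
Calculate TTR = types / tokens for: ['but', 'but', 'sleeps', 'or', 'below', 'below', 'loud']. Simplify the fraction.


Tokens: 7
Unique types: ('below', 'but', 'loud', 'or', 'sleeps') = 5
TTR = 5/7
Already in lowest terms.

5/7


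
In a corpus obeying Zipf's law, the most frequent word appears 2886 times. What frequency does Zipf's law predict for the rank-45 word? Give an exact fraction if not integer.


Zipf's law: freq(rank) = f1 / rank
f1 = 2886, rank = 45
freq = 2886 / 45
GCD(2886, 45) = 3
Simplified: 962/15

962/15


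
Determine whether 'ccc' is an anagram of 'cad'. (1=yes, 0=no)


Sort characters of 'ccc': 'ccc'
Sort characters of 'cad': 'acd'
Sorted forms differ -> they are NOT anagrams
Result: 0

0


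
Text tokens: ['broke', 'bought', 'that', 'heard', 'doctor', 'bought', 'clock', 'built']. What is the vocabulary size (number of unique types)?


Listing all tokens and tracking unique types:
  Token 1: 'broke' -> NEW (unique so far: 1)
  Token 2: 'bought' -> NEW (unique so far: 2)
  Token 3: 'that' -> NEW (unique so far: 3)
  Token 4: 'heard' -> NEW (unique so far: 4)
  Token 5: 'doctor' -> NEW (unique so far: 5)
  Token 6: 'bought' -> duplicate (unique so far: 5)
  Token 7: 'clock' -> NEW (unique so far: 6)
  Token 8: 'built' -> NEW (unique so far: 7)
Unique types: ('bought', 'broke', 'built', 'clock', 'doctor', 'heard', 'that')
Vocabulary size: 7

7


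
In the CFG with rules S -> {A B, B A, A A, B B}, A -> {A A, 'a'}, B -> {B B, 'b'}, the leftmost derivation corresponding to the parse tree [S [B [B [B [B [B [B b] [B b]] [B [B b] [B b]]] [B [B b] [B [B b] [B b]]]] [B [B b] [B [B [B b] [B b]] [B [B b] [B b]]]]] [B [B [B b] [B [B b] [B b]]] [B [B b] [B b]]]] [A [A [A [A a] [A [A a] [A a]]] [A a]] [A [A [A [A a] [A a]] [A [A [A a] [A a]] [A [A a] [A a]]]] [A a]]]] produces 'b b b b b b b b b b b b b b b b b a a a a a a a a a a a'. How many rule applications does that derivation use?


Every bracketed nonterminal node [X ...] in the tree is produced by exactly one rule application.
Reading the tree off as a leftmost derivation:
  Step 1: S  =>  B A   (applied S -> B A)
  Step 2: B A  =>  B B A   (applied B -> B B)
  Step 3: B B A  =>  B B B A   (applied B -> B B)
  Step 4: B B B A  =>  B B B B A   (applied B -> B B)
  Step 5: B B B B A  =>  B B B B B A   (applied B -> B B)
  Step 6: B B B B B A  =>  B B B B B B A   (applied B -> B B)
  Step 7: B B B B B B A  =>  b B B B B B A   (applied B -> b)
  Step 8: b B B B B B A  =>  b b B B B B A   (applied B -> b)
  Step 9: b b B B B B A  =>  b b B B B B B A   (applied B -> B B)
  Step 10: b b B B B B B A  =>  b b b B B B B A   (applied B -> b)
  Step 11: b b b B B B B A  =>  b b b b B B B A   (applied B -> b)
  Step 12: b b b b B B B A  =>  b b b b B B B B A   (applied B -> B B)
  Step 13: b b b b B B B B A  =>  b b b b b B B B A   (applied B -> b)
  Step 14: b b b b b B B B A  =>  b b b b b B B B B A   (applied B -> B B)
  Step 15: b b b b b B B B B A  =>  b b b b b b B B B A   (applied B -> b)
  Step 16: b b b b b b B B B A  =>  b b b b b b b B B A   (applied B -> b)
  Step 17: b b b b b b b B B A  =>  b b b b b b b B B B A   (applied B -> B B)
  Step 18: b b b b b b b B B B A  =>  b b b b b b b b B B A   (applied B -> b)
  Step 19: b b b b b b b b B B A  =>  b b b b b b b b B B B A   (applied B -> B B)
  Step 20: b b b b b b b b B B B A  =>  b b b b b b b b B B B B A   (applied B -> B B)
  Step 21: b b b b b b b b B B B B A  =>  b b b b b b b b b B B B A   (applied B -> b)
  Step 22: b b b b b b b b b B B B A  =>  b b b b b b b b b b B B A   (applied B -> b)
  Step 23: b b b b b b b b b b B B A  =>  b b b b b b b b b b B B B A   (applied B -> B B)
  Step 24: b b b b b b b b b b B B B A  =>  b b b b b b b b b b b B B A   (applied B -> b)
  Step 25: b b b b b b b b b b b B B A  =>  b b b b b b b b b b b b B A   (applied B -> b)
  Step 26: b b b b b b b b b b b b B A  =>  b b b b b b b b b b b b B B A   (applied B -> B B)
  Step 27: b b b b b b b b b b b b B B A  =>  b b b b b b b b b b b b B B B A   (applied B -> B B)
  Step 28: b b b b b b b b b b b b B B B A  =>  b b b b b b b b b b b b b B B A   (applied B -> b)
  Step 29: b b b b b b b b b b b b b B B A  =>  b b b b b b b b b b b b b B B B A   (applied B -> B B)
  Step 30: b b b b b b b b b b b b b B B B A  =>  b b b b b b b b b b b b b b B B A   (applied B -> b)
  Step 31: b b b b b b b b b b b b b b B B A  =>  b b b b b b b b b b b b b b b B A   (applied B -> b)
  Step 32: b b b b b b b b b b b b b b b B A  =>  b b b b b b b b b b b b b b b B B A   (applied B -> B B)
  Step 33: b b b b b b b b b b b b b b b B B A  =>  b b b b b b b b b b b b b b b b B A   (applied B -> b)
  Step 34: b b b b b b b b b b b b b b b b B A  =>  b b b b b b b b b b b b b b b b b A   (applied B -> b)
  Step 35: b b b b b b b b b b b b b b b b b A  =>  b b b b b b b b b b b b b b b b b A A   (applied A -> A A)
  Step 36: b b b b b b b b b b b b b b b b b A A  =>  b b b b b b b b b b b b b b b b b A A A   (applied A -> A A)
  Step 37: b b b b b b b b b b b b b b b b b A A A  =>  b b b b b b b b b b b b b b b b b A A A A   (applied A -> A A)
  Step 38: b b b b b b b b b b b b b b b b b A A A A  =>  b b b b b b b b b b b b b b b b b a A A A   (applied A -> a)
  Step 39: b b b b b b b b b b b b b b b b b a A A A  =>  b b b b b b b b b b b b b b b b b a A A A A   (applied A -> A A)
  Step 40: b b b b b b b b b b b b b b b b b a A A A A  =>  b b b b b b b b b b b b b b b b b a a A A A   (applied A -> a)
  Step 41: b b b b b b b b b b b b b b b b b a a A A A  =>  b b b b b b b b b b b b b b b b b a a a A A   (applied A -> a)
  Step 42: b b b b b b b b b b b b b b b b b a a a A A  =>  b b b b b b b b b b b b b b b b b a a a a A   (applied A -> a)
  Step 43: b b b b b b b b b b b b b b b b b a a a a A  =>  b b b b b b b b b b b b b b b b b a a a a A A   (applied A -> A A)
  Step 44: b b b b b b b b b b b b b b b b b a a a a A A  =>  b b b b b b b b b b b b b b b b b a a a a A A A   (applied A -> A A)
  Step 45: b b b b b b b b b b b b b b b b b a a a a A A A  =>  b b b b b b b b b b b b b b b b b a a a a A A A A   (applied A -> A A)
  Step 46: b b b b b b b b b b b b b b b b b a a a a A A A A  =>  b b b b b b b b b b b b b b b b b a a a a a A A A   (applied A -> a)
  Step 47: b b b b b b b b b b b b b b b b b a a a a a A A A  =>  b b b b b b b b b b b b b b b b b a a a a a a A A   (applied A -> a)
  Step 48: b b b b b b b b b b b b b b b b b a a a a a a A A  =>  b b b b b b b b b b b b b b b b b a a a a a a A A A   (applied A -> A A)
  Step 49: b b b b b b b b b b b b b b b b b a a a a a a A A A  =>  b b b b b b b b b b b b b b b b b a a a a a a A A A A   (applied A -> A A)
  Step 50: b b b b b b b b b b b b b b b b b a a a a a a A A A A  =>  b b b b b b b b b b b b b b b b b a a a a a a a A A A   (applied A -> a)
  Step 51: b b b b b b b b b b b b b b b b b a a a a a a a A A A  =>  b b b b b b b b b b b b b b b b b a a a a a a a a A A   (applied A -> a)
  Step 52: b b b b b b b b b b b b b b b b b a a a a a a a a A A  =>  b b b b b b b b b b b b b b b b b a a a a a a a a A A A   (applied A -> A A)
  Step 53: b b b b b b b b b b b b b b b b b a a a a a a a a A A A  =>  b b b b b b b b b b b b b b b b b a a a a a a a a a A A   (applied A -> a)
  Step 54: b b b b b b b b b b b b b b b b b a a a a a a a a a A A  =>  b b b b b b b b b b b b b b b b b a a a a a a a a a a A   (applied A -> a)
  Step 55: b b b b b b b b b b b b b b b b b a a a a a a a a a a A  =>  b b b b b b b b b b b b b b b b b a a a a a a a a a a a   (applied A -> a)
Final yield: b b b b b b b b b b b b b b b b b a a a a a a a a a a a
Total rewrite steps: 55

55


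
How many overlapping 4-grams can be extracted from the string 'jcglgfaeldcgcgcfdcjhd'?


String 'jcglgfaeldcgcgcfdcjhd' has length L = 21.
Number of overlapping n-grams = L - n + 1
Substituting: 21 - 4 + 1 = 18

18


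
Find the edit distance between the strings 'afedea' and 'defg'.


Building DP table for s1='afedea' (len 6) and s2='defg' (len 4):
       d  e  f  g
    0  1  2  3  4
  a 1  1  2  3  4
  f 2  2  2  2  3
  e 3  3  2  3  3
  d 4  3  3  3  4
  e 5  4  3  4  4
  a 6  5  4  4  5
Edit distance = dp[6][4] = 5

5


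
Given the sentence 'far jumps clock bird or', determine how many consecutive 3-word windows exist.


Word trigrams from [5] words:
  Trigram 1: (far jumps clock)
  Trigram 2: (jumps clock bird)
  Trigram 3: (clock bird or)
Total word trigrams: 5 - 2 = 3

3


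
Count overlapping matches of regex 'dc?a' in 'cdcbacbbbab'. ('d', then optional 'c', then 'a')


Pattern: dc?a means 'd', then optional 'c', then 'a'.
Scanning 'cdcbacbbbab' position-by-position:
  Pos 0: window 'cdc' -> no
  Pos 1: window 'dcb' -> no
  Pos 2: window 'cba' -> no
  Pos 3: window 'bac' -> no
  Pos 4: window 'acb' -> no
  Pos 5: window 'cbb' -> no
  Pos 6: window 'bbb' -> no
  Pos 7: window 'bba' -> no
  Pos 8: window 'bab' -> no
  Pos 9: window 'ab' -> no
  Pos 10: window 'b' -> no
Total matches: 0

0


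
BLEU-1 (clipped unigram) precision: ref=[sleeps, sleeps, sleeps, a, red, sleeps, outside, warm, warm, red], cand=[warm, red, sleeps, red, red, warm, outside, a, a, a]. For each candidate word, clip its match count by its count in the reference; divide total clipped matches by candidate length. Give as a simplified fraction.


Reference word counts: {'a': 1, 'outside': 1, 'red': 2, 'sleeps': 4, 'warm': 2}
Checking each candidate word (with clipping):
  'warm' -> in reference (ref count 2, used 1/2) -> match (matches: 1)
  'red' -> in reference (ref count 2, used 1/2) -> match (matches: 2)
  'sleeps' -> in reference (ref count 4, used 1/4) -> match (matches: 3)
  'red' -> in reference (ref count 2, used 2/2) -> match (matches: 4)
  'red' -> ref count 2 already used up (2/2) -> clipped, no match (matches: 4)
  'warm' -> in reference (ref count 2, used 2/2) -> match (matches: 5)
  'outside' -> in reference (ref count 1, used 1/1) -> match (matches: 6)
  'a' -> in reference (ref count 1, used 1/1) -> match (matches: 7)
  'a' -> ref count 1 already used up (1/1) -> clipped, no match (matches: 7)
  'a' -> ref count 1 already used up (1/1) -> clipped, no match (matches: 7)
Clipped matches: 7, Candidate length: 10
Precision = 7/10

7/10


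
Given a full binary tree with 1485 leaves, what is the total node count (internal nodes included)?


Leaf nodes (terminals): 1485
Internal nodes = n - 1 = 1485 - 1 = 1484
Total = leaves + internal = 1485 + 1484 = 2969

2969


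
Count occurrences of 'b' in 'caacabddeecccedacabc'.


Scanning 'caacabddeecccedacabc' for 'b':
  Position 5: 'b' -> MATCH (count: 1)
  Position 18: 'b' -> MATCH (count: 2)
Total occurrences of 'b': 2

2


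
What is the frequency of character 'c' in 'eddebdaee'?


Scanning 'eddebdaee' for 'c':
  No matches found.
Total occurrences of 'c': 0

0


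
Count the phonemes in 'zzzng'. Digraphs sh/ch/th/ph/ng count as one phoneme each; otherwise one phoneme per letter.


Parsing 'zzzng' greedily, digraphs first:
  'z' -> consonant phoneme (phonemes so far: 1)
  'z' -> consonant phoneme (phonemes so far: 2)
  'z' -> consonant phoneme (phonemes so far: 3)
  'ng' -> digraph (1 consonant phoneme) (phonemes so far: 4)
Total phonemes: 4

4


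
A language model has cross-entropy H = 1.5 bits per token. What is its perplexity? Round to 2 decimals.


Perplexity formula: PP = 2^H
H = 1.5
PP = 2^1.5
Decompose: 2^1.5 = 2^1 * 2^0.5 = 2^1 * sqrt(2)
2^1 = 2, sqrt(2) ~ 1.4142136
PP ~ 2 * 1.4142136 = 2.8284272
Rounded to 2 decimals: 2.83

2.83


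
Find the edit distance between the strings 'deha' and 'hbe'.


Building DP table for s1='deha' (len 4) and s2='hbe' (len 3):
       h  b  e
    0  1  2  3
  d 1  1  2  3
  e 2  2  2  2
  h 3  2  3  3
  a 4  3  3  4
Edit distance = dp[4][3] = 4

4


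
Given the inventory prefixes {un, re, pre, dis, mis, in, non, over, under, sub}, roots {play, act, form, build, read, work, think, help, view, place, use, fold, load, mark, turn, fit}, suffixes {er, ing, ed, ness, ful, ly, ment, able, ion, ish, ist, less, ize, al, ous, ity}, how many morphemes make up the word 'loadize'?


Segmenting 'loadize' against the inventory:
  'load' -> root (morpheme 1)
  'ize' -> suffix (morpheme 2)
Total morphemes: 2

2


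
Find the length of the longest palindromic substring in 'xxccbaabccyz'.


Scanning 'xxccbaabccyz' for palindromic substrings.
Substring at positions 2-9: 'ccbaabcc'.
Check: reverse('ccbaabcc') = 'ccbaabcc' -> palindrome confirmed.
Neighbouring characters ('x' / 'y') break symmetry, so it cannot extend further.
No longer palindromic substring exists; longest length = 8

8


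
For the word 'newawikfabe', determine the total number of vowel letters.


Scanning each character of 'newawikfabe':
  Position 1: 'n' -> consonant (running count: 0)
  Position 2: 'e' -> vowel (running count: 1)
  Position 3: 'w' -> consonant (running count: 1)
  Position 4: 'a' -> vowel (running count: 2)
  Position 5: 'w' -> consonant (running count: 2)
  Position 6: 'i' -> vowel (running count: 3)
  Position 7: 'k' -> consonant (running count: 3)
  Position 8: 'f' -> consonant (running count: 3)
  Position 9: 'a' -> vowel (running count: 4)
  Position 10: 'b' -> consonant (running count: 4)
  Position 11: 'e' -> vowel (running count: 5)
Total vowels: 5

5


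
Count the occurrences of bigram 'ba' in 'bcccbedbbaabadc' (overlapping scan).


Scanning 'bcccbedbbaabadc' for bigram 'ba':
  Position 0: 'bc' -> no
  Position 1: 'cc' -> no
  Position 2: 'cc' -> no
  Position 3: 'cb' -> no
  Position 4: 'be' -> no
  Position 5: 'ed' -> no
  Position 6: 'db' -> no
  Position 7: 'bb' -> no
  Position 8: 'ba' -> MATCH
  Position 9: 'aa' -> no
  Position 10: 'ab' -> no
  Position 11: 'ba' -> MATCH
  Position 12: 'ad' -> no
  Position 13: 'dc' -> no
Total matches: 2

2


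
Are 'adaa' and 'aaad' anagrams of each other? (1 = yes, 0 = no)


Sort characters of 'adaa': 'aaad'
Sort characters of 'aaad': 'aaad'
Sorted forms match -> they ARE anagrams
Result: 1

1


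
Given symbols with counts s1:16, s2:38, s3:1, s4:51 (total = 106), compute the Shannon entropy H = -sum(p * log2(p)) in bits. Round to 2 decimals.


Computing entropy H = -sum(p_i * log2(p_i)):
  s1: p = 16/106 = 0.1509, -p*log2(p) = 0.4118
  s2: p = 38/106 = 0.3585, -p*log2(p) = 0.5306
  s3: p = 1/106 = 0.0094, -p*log2(p) = 0.0635
  s4: p = 51/106 = 0.4811, -p*log2(p) = 0.5078
H = sum of terms = 1.5137
Rounded to 2 decimals: 1.51

1.51


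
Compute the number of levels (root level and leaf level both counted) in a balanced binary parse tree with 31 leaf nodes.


In a balanced binary tree with n leaves the deepest leaf is ceil(log2(n)) edges below the root,
so counting node levels inclusive of root and leaves gives ceil(log2(n)) + 1 levels.
log2(31) = 4.9542
ceil(4.9542) = 5
levels = 5 + 1 = 6

6


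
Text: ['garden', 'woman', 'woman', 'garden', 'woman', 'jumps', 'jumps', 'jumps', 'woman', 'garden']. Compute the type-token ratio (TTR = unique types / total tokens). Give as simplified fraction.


Tokens: 10
Unique types: ('garden', 'jumps', 'woman') = 3
TTR = 3/10
Already in lowest terms.

3/10


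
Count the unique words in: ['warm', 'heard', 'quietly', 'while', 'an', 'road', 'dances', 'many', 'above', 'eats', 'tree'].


Listing all tokens and tracking unique types:
  Token 1: 'warm' -> NEW (unique so far: 1)
  Token 2: 'heard' -> NEW (unique so far: 2)
  Token 3: 'quietly' -> NEW (unique so far: 3)
  Token 4: 'while' -> NEW (unique so far: 4)
  Token 5: 'an' -> NEW (unique so far: 5)
  Token 6: 'road' -> NEW (unique so far: 6)
  Token 7: 'dances' -> NEW (unique so far: 7)
  Token 8: 'many' -> NEW (unique so far: 8)
  Token 9: 'above' -> NEW (unique so far: 9)
  Token 10: 'eats' -> NEW (unique so far: 10)
  Token 11: 'tree' -> NEW (unique so far: 11)
Unique types: ('above', 'an', 'dances', 'eats', 'heard', 'many', 'quietly', 'road', 'tree', 'warm', 'while')
Vocabulary size: 11

11


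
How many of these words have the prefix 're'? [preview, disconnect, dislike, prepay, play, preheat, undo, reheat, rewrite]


Checking each word for prefix 're':
  'preview' -> no (count: 0)
  'disconnect' -> no (count: 0)
  'dislike' -> no (count: 0)
  'prepay' -> no (count: 0)
  'play' -> no (count: 0)
  'preheat' -> no (count: 0)
  'undo' -> no (count: 0)
  'reheat' -> YES, starts with 're' (count: 1)
  'rewrite' -> YES, starts with 're' (count: 2)
Total with prefix 're': 2

2


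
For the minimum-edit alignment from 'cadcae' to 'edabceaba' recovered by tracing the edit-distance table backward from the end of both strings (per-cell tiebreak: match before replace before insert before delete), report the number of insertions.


Edit distance = 6. Backtracking from cell (6, 9) with preference match > replace > insert > delete,
then listing the resulting alignment 'cadcae' -> 'edabceaba' left to right:
  Step 1: insert 'e' [insertion #1]
  Step 2: replace c->d
  Step 3: keep 'a'
  Step 4: replace d->b
  Step 5: keep 'c'
  Step 6: insert 'e' [insertion #2]
  Step 7: keep 'a'
  Step 8: insert 'b' [insertion #3]
  Step 9: replace e->a
Total insertions: 3

3


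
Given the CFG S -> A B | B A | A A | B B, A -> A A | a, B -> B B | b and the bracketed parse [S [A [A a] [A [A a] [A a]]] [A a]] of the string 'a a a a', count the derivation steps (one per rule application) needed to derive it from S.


Every bracketed nonterminal node [X ...] in the tree is produced by exactly one rule application.
Reading the tree off as a leftmost derivation:
  Step 1: S  =>  A A   (applied S -> A A)
  Step 2: A A  =>  A A A   (applied A -> A A)
  Step 3: A A A  =>  a A A   (applied A -> a)
  Step 4: a A A  =>  a A A A   (applied A -> A A)
  Step 5: a A A A  =>  a a A A   (applied A -> a)
  Step 6: a a A A  =>  a a a A   (applied A -> a)
  Step 7: a a a A  =>  a a a a   (applied A -> a)
Final yield: a a a a
Total rewrite steps: 7

7


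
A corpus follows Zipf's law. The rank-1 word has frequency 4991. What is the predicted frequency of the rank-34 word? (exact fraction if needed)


Zipf's law: freq(rank) = f1 / rank
f1 = 4991, rank = 34
freq = 4991 / 34
GCD(4991, 34) = 1
Simplified: 4991/34

4991/34


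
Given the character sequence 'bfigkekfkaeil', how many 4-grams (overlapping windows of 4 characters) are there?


String 'bfigkekfkaeil' has length L = 13.
Number of overlapping n-grams = L - n + 1
Substituting: 13 - 4 + 1 = 10

10


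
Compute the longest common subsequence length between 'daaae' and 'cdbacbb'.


DP table for LCS of 'daaae' and 'cdbacbb':
       c  d  b  a  c  b  b
    0  0  0  0  0  0  0  0
  d 0  0  1  1  1  1  1  1
  a 0  0  1  1  2  2  2  2
  a 0  0  1  1  2  2  2  2
  a 0  0  1  1  2  2  2  2
  e 0  0  1  1  2  2  2  2
LCS: 'da'
LCS length = 2

2


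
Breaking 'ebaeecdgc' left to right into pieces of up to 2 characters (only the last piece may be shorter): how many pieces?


'ebaeecdgc' has 9 characters.
Chunking with max size 2:
  Chunk 1: 'eb' (positions 0-1)
  Chunk 2: 'ae' (positions 2-3)
  Chunk 3: 'ec' (positions 4-5)
  Chunk 4: 'dg' (positions 6-7)
  Chunk 5: 'c' (positions 8-8)
Total chunks: ceil(9 / 2) = 5

5


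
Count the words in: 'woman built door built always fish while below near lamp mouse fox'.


Counting words by splitting on spaces:
  Word 1: 'woman'
  Word 2: 'built'
  Word 3: 'door'
  Word 4: 'built'
  Word 5: 'always'
  Word 6: 'fish'
  Word 7: 'while'
  Word 8: 'below'
  Word 9: 'near'
  Word 10: 'lamp'
  Word 11: 'mouse'
  Word 12: 'fox'
Total words: 12

12


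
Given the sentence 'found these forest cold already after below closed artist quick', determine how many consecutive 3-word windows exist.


Word trigrams from [10] words:
  Trigram 1: (found these forest)
  Trigram 2: (these forest cold)
  Trigram 3: (forest cold already)
  Trigram 4: (cold already after)
  Trigram 5: (already after below)
  Trigram 6: (after below closed)
  Trigram 7: (below closed artist)
  Trigram 8: (closed artist quick)
Total word trigrams: 10 - 2 = 8

8


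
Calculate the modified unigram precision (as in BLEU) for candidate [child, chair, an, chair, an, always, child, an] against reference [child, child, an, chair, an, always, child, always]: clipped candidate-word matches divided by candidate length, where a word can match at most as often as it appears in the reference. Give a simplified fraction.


Reference word counts: {'always': 2, 'an': 2, 'chair': 1, 'child': 3}
Checking each candidate word (with clipping):
  'child' -> in reference (ref count 3, used 1/3) -> match (matches: 1)
  'chair' -> in reference (ref count 1, used 1/1) -> match (matches: 2)
  'an' -> in reference (ref count 2, used 1/2) -> match (matches: 3)
  'chair' -> ref count 1 already used up (1/1) -> clipped, no match (matches: 3)
  'an' -> in reference (ref count 2, used 2/2) -> match (matches: 4)
  'always' -> in reference (ref count 2, used 1/2) -> match (matches: 5)
  'child' -> in reference (ref count 3, used 2/3) -> match (matches: 6)
  'an' -> ref count 2 already used up (2/2) -> clipped, no match (matches: 6)
Clipped matches: 6, Candidate length: 8
Precision = 6/8 = 3/4

3/4


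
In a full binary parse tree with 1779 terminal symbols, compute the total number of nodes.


Leaf nodes (terminals): 1779
Internal nodes = n - 1 = 1779 - 1 = 1778
Total = leaves + internal = 1779 + 1778 = 3557

3557


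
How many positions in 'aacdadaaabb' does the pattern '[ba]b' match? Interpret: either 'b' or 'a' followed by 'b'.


Pattern: [ba]b means either 'b' or 'a' followed by 'b'.
Scanning 'aacdadaaabb' position-by-position:
  Pos 0: window 'aa' -> no
  Pos 1: window 'ac' -> no
  Pos 2: window 'cd' -> no
  Pos 3: window 'da' -> no
  Pos 4: window 'ad' -> no
  Pos 5: window 'da' -> no
  Pos 6: window 'aa' -> no
  Pos 7: window 'aa' -> no
  Pos 8: window 'ab' -> MATCH
  Pos 9: window 'bb' -> MATCH
  Pos 10: window 'b' -> no
Total matches: 2

2


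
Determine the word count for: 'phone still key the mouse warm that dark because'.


Counting words by splitting on spaces:
  Word 1: 'phone'
  Word 2: 'still'
  Word 3: 'key'
  Word 4: 'the'
  Word 5: 'mouse'
  Word 6: 'warm'
  Word 7: 'that'
  Word 8: 'dark'
  Word 9: 'because'
Total words: 9

9


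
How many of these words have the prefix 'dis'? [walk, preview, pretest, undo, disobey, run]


Checking each word for prefix 'dis':
  'walk' -> no (count: 0)
  'preview' -> no (count: 0)
  'pretest' -> no (count: 0)
  'undo' -> no (count: 0)
  'disobey' -> YES, starts with 'dis' (count: 1)
  'run' -> no (count: 1)
Total with prefix 'dis': 1

1


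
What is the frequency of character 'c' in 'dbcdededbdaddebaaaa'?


Scanning 'dbcdededbdaddebaaaa' for 'c':
  Position 2: 'c' -> MATCH (count: 1)
Total occurrences of 'c': 1

1


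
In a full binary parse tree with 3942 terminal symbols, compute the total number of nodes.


Leaf nodes (terminals): 3942
Internal nodes = n - 1 = 3942 - 1 = 3941
Total = leaves + internal = 3942 + 3941 = 7883

7883


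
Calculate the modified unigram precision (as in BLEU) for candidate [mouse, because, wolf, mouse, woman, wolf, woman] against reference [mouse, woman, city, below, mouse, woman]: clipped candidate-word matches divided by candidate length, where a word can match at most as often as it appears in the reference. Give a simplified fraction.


Reference word counts: {'below': 1, 'city': 1, 'mouse': 2, 'woman': 2}
Checking each candidate word (with clipping):
  'mouse' -> in reference (ref count 2, used 1/2) -> match (matches: 1)
  'because' -> not in reference -> no match (matches: 1)
  'wolf' -> not in reference -> no match (matches: 1)
  'mouse' -> in reference (ref count 2, used 2/2) -> match (matches: 2)
  'woman' -> in reference (ref count 2, used 1/2) -> match (matches: 3)
  'wolf' -> not in reference -> no match (matches: 3)
  'woman' -> in reference (ref count 2, used 2/2) -> match (matches: 4)
Clipped matches: 4, Candidate length: 7
Precision = 4/7

4/7
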